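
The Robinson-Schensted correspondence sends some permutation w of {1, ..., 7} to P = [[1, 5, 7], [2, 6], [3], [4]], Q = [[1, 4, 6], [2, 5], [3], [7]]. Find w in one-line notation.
4 3 2 6 5 7 1

Reverse the RSK construction: for i from n down to 1, find the cell of Q containing i, remove the entry at that cell from P, and reverse-bump it up through P; the value ejected from row 1 is w(i).

Step i=7: Q has 7 at row 4, column 1; remove 4 from row 4 of P and reverse-bump: 4 enters row 3 and ejects 3; 3 enters row 2 and ejects 2; 2 enters row 1 and ejects 1. So w(7) = 1. P is now [[2, 5, 7], [3, 6], [4]].
Step i=6: Q has 6 at row 1, column 3; remove that cell from P, ejecting 7. So w(6) = 7. P is now [[2, 5], [3, 6], [4]].
Step i=5: Q has 5 at row 2, column 2; remove 6 from row 2 of P and reverse-bump: 6 enters row 1 and ejects 5. So w(5) = 5. P is now [[2, 6], [3], [4]].
Step i=4: Q has 4 at row 1, column 2; remove that cell from P, ejecting 6. So w(4) = 6. P is now [[2], [3], [4]].
Step i=3: Q has 3 at row 3, column 1; remove 4 from row 3 of P and reverse-bump: 4 enters row 2 and ejects 3; 3 enters row 1 and ejects 2. So w(3) = 2. P is now [[3], [4]].
Step i=2: Q has 2 at row 2, column 1; remove 4 from row 2 of P and reverse-bump: 4 enters row 1 and ejects 3. So w(2) = 3. P is now [[4]].
Step i=1: Q has 1 at row 1, column 1; remove that cell from P, ejecting 4. So w(1) = 4. P is now [].

So w = 4 3 2 6 5 7 1.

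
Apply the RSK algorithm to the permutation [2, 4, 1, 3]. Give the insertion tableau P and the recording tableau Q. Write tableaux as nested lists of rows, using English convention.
Insert each entry of the permutation into P by Schensted row insertion, recording in Q the position of each new cell.

Insert 2: appended to row 1. P = [[2]].
Insert 4: appended to row 1. P = [[2, 4]].
Insert 1: 1 bumps 2 from row 1; 2 starts row 2. P = [[1, 4], [2]].
Insert 3: 3 bumps 4 from row 1; 4 appends to row 2. P = [[1, 3], [2, 4]].

So P = [[1, 3], [2, 4]], Q = [[1, 2], [3, 4]].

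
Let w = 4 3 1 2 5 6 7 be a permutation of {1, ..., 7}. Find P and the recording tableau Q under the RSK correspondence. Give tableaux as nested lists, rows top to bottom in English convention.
P = [[1, 2, 5, 6, 7], [3], [4]], Q = [[1, 4, 5, 6, 7], [2], [3]]

Insert each entry of the permutation into P by Schensted row insertion, recording in Q the position of each new cell.

Insert 4: appended to row 1. P = [[4]], Q = [[1]].
Insert 3: 3 bumps 4 from row 1; 4 starts row 2. P = [[3], [4]], Q = [[1], [2]].
Insert 1: 1 bumps 3 from row 1; 3 bumps 4 from row 2; 4 starts row 3. P = [[1], [3], [4]], Q = [[1], [2], [3]].
Insert 2: appended to row 1. P = [[1, 2], [3], [4]], Q = [[1, 4], [2], [3]].
Insert 5: appended to row 1. P = [[1, 2, 5], [3], [4]], Q = [[1, 4, 5], [2], [3]].
Insert 6: appended to row 1. P = [[1, 2, 5, 6], [3], [4]], Q = [[1, 4, 5, 6], [2], [3]].
Insert 7: appended to row 1. P = [[1, 2, 5, 6, 7], [3], [4]], Q = [[1, 4, 5, 6, 7], [2], [3]].

So P = [[1, 2, 5, 6, 7], [3], [4]], Q = [[1, 4, 5, 6, 7], [2], [3]].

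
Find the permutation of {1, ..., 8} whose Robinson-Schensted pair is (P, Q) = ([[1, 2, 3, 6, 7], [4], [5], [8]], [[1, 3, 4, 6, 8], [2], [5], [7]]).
Reverse the RSK construction: for i from n down to 1, find the cell of Q containing i, remove the entry at that cell from P, and reverse-bump it up through P; the value ejected from row 1 is w(i).

Step i=8: Q has 8 at row 1, column 5; remove that cell from P, ejecting 7. So w(8) = 7. P is now [[1, 2, 3, 6], [4], [5], [8]].
Step i=7: Q has 7 at row 4, column 1; remove 8 from row 4 of P and reverse-bump: 8 enters row 3 and ejects 5; 5 enters row 2 and ejects 4; 4 enters row 1 and ejects 3. So w(7) = 3. P is now [[1, 2, 4, 6], [5], [8]].
Step i=6: Q has 6 at row 1, column 4; remove that cell from P, ejecting 6. So w(6) = 6. P is now [[1, 2, 4], [5], [8]].
Step i=5: Q has 5 at row 3, column 1; remove 8 from row 3 of P and reverse-bump: 8 enters row 2 and ejects 5; 5 enters row 1 and ejects 4. So w(5) = 4. P is now [[1, 2, 5], [8]].
Step i=4: Q has 4 at row 1, column 3; remove that cell from P, ejecting 5. So w(4) = 5. P is now [[1, 2], [8]].
Step i=3: Q has 3 at row 1, column 2; remove that cell from P, ejecting 2. So w(3) = 2. P is now [[1], [8]].
Step i=2: Q has 2 at row 2, column 1; remove 8 from row 2 of P and reverse-bump: 8 enters row 1 and ejects 1. So w(2) = 1. P is now [[8]].
Step i=1: Q has 1 at row 1, column 1; remove that cell from P, ejecting 8. So w(1) = 8. P is now [].

So w = 8 1 2 5 4 6 3 7.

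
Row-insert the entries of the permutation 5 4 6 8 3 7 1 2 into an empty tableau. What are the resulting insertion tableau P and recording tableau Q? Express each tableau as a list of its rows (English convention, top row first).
Insert each entry of the permutation into P by Schensted row insertion, recording in Q the position of each new cell.

Insert 5: appended to row 1. P = [[5]], Q = [[1]].
Insert 4: 4 bumps 5 from row 1; 5 starts row 2. P = [[4], [5]], Q = [[1], [2]].
Insert 6: appended to row 1. P = [[4, 6], [5]], Q = [[1, 3], [2]].
Insert 8: appended to row 1. P = [[4, 6, 8], [5]], Q = [[1, 3, 4], [2]].
Insert 3: 3 bumps 4 from row 1; 4 bumps 5 from row 2; 5 starts row 3. P = [[3, 6, 8], [4], [5]], Q = [[1, 3, 4], [2], [5]].
Insert 7: 7 bumps 8 from row 1; 8 appends to row 2. P = [[3, 6, 7], [4, 8], [5]], Q = [[1, 3, 4], [2, 6], [5]].
Insert 1: 1 bumps 3 from row 1; 3 bumps 4 from row 2; 4 bumps 5 from row 3; 5 starts row 4. P = [[1, 6, 7], [3, 8], [4], [5]], Q = [[1, 3, 4], [2, 6], [5], [7]].
Insert 2: 2 bumps 6 from row 1; 6 bumps 8 from row 2; 8 appends to row 3. P = [[1, 2, 7], [3, 6], [4, 8], [5]], Q = [[1, 3, 4], [2, 6], [5, 8], [7]].

So P = [[1, 2, 7], [3, 6], [4, 8], [5]], Q = [[1, 3, 4], [2, 6], [5, 8], [7]].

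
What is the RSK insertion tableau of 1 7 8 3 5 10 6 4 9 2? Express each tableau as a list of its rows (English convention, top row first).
Insert 1: appended to row 1. P = [[1]].
Insert 7: appended to row 1. P = [[1, 7]].
Insert 8: appended to row 1. P = [[1, 7, 8]].
Insert 3: 3 bumps 7 from row 1; 7 starts row 2. P = [[1, 3, 8], [7]].
Insert 5: 5 bumps 8 from row 1; 8 appends to row 2. P = [[1, 3, 5], [7, 8]].
Insert 10: appended to row 1. P = [[1, 3, 5, 10], [7, 8]].
Insert 6: 6 bumps 10 from row 1; 10 appends to row 2. P = [[1, 3, 5, 6], [7, 8, 10]].
Insert 4: 4 bumps 5 from row 1; 5 bumps 7 from row 2; 7 starts row 3. P = [[1, 3, 4, 6], [5, 8, 10], [7]].
Insert 9: appended to row 1. P = [[1, 3, 4, 6, 9], [5, 8, 10], [7]].
Insert 2: 2 bumps 3 from row 1; 3 bumps 5 from row 2; 5 bumps 7 from row 3; 7 starts row 4. P = [[1, 2, 4, 6, 9], [3, 8, 10], [5], [7]].

So P = [[1, 2, 4, 6, 9], [3, 8, 10], [5], [7]].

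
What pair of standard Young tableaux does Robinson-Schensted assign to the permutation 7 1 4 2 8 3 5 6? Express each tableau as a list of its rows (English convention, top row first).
Insert each entry of the permutation into P by Schensted row insertion, recording in Q the position of each new cell.

Insert 7: appended to row 1. P = [[7]].
Insert 1: 1 bumps 7 from row 1; 7 starts row 2. P = [[1], [7]].
Insert 4: appended to row 1. P = [[1, 4], [7]].
Insert 2: 2 bumps 4 from row 1; 4 bumps 7 from row 2; 7 starts row 3. P = [[1, 2], [4], [7]].
Insert 8: appended to row 1. P = [[1, 2, 8], [4], [7]].
Insert 3: 3 bumps 8 from row 1; 8 appends to row 2. P = [[1, 2, 3], [4, 8], [7]].
Insert 5: appended to row 1. P = [[1, 2, 3, 5], [4, 8], [7]].
Insert 6: appended to row 1. P = [[1, 2, 3, 5, 6], [4, 8], [7]].

So P = [[1, 2, 3, 5, 6], [4, 8], [7]], Q = [[1, 3, 5, 7, 8], [2, 6], [4]].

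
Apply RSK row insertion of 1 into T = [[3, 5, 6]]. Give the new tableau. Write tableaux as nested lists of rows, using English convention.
[[1, 5, 6], [3]]

In row 1, 1 replaces 3 (the leftmost entry greater than 1); 3 is bumped to row 2. 3 starts a new row 2. The new tableau is [[1, 5, 6], [3]].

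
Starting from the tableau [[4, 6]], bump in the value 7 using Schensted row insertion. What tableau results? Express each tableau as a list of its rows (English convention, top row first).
[[4, 6, 7]]

7 is larger than every entry of row 1, so it is appended to row 1. The new tableau is [[4, 6, 7]].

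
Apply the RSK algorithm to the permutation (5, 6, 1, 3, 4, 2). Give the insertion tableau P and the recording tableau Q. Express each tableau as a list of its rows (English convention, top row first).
P = [[1, 2, 4], [3, 6], [5]], Q = [[1, 2, 5], [3, 4], [6]]

Insert each entry of the permutation into P by Schensted row insertion, recording in Q the position of each new cell.

After inserting 5: P = [[5]].
After inserting 6: P = [[5, 6]].
After inserting 1: P = [[1, 6], [5]].
After inserting 3: P = [[1, 3], [5, 6]].
After inserting 4: P = [[1, 3, 4], [5, 6]].
After inserting 2: P = [[1, 2, 4], [3, 6], [5]].

So P = [[1, 2, 4], [3, 6], [5]], Q = [[1, 2, 5], [3, 4], [6]].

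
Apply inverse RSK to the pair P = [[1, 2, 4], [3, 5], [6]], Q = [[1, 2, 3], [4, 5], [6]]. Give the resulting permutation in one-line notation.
Reverse the RSK construction: for i from n down to 1, find the cell of Q containing i, remove the entry at that cell from P, and reverse-bump it up through P; the value ejected from row 1 is w(i).

Step i=6: Q has 6 at row 3, column 1; remove 6 from row 3 of P and reverse-bump: 6 enters row 2 and ejects 5; 5 enters row 1 and ejects 4. So w(6) = 4. P is now [[1, 2, 5], [3, 6]].
Step i=5: Q has 5 at row 2, column 2; remove 6 from row 2 of P and reverse-bump: 6 enters row 1 and ejects 5. So w(5) = 5. P is now [[1, 2, 6], [3]].
Step i=4: Q has 4 at row 2, column 1; remove 3 from row 2 of P and reverse-bump: 3 enters row 1 and ejects 2. So w(4) = 2. P is now [[1, 3, 6]].
Step i=3: Q has 3 at row 1, column 3; remove that cell from P, ejecting 6. So w(3) = 6. P is now [[1, 3]].
Step i=2: Q has 2 at row 1, column 2; remove that cell from P, ejecting 3. So w(2) = 3. P is now [[1]].
Step i=1: Q has 1 at row 1, column 1; remove that cell from P, ejecting 1. So w(1) = 1. P is now [].

So w = 1 3 6 2 5 4.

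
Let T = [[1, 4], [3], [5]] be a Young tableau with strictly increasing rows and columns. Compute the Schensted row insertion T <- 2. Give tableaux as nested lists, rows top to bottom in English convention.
[[1, 2], [3, 4], [5]]

In row 1, 2 replaces 4 (the leftmost entry greater than 2); 4 is bumped to row 2. 4 is appended to row 2. The new tableau is [[1, 2], [3, 4], [5]].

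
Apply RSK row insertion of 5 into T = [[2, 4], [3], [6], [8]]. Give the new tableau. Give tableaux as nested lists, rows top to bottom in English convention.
[[2, 4, 5], [3], [6], [8]]

5 is larger than every entry of row 1, so it is appended to row 1. The new tableau is [[2, 4, 5], [3], [6], [8]].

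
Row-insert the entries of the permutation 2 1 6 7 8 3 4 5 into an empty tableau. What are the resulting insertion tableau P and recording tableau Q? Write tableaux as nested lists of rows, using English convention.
P = [[1, 3, 4, 5], [2, 6, 7, 8]], Q = [[1, 3, 4, 5], [2, 6, 7, 8]]

Insert each entry of the permutation into P by Schensted row insertion, recording in Q the position of each new cell.

Insert 2: appended to row 1. P = [[2]].
Insert 1: 1 bumps 2 from row 1; 2 starts row 2. P = [[1], [2]].
Insert 6: appended to row 1. P = [[1, 6], [2]].
Insert 7: appended to row 1. P = [[1, 6, 7], [2]].
Insert 8: appended to row 1. P = [[1, 6, 7, 8], [2]].
Insert 3: 3 bumps 6 from row 1; 6 appends to row 2. P = [[1, 3, 7, 8], [2, 6]].
Insert 4: 4 bumps 7 from row 1; 7 appends to row 2. P = [[1, 3, 4, 8], [2, 6, 7]].
Insert 5: 5 bumps 8 from row 1; 8 appends to row 2. P = [[1, 3, 4, 5], [2, 6, 7, 8]].

So P = [[1, 3, 4, 5], [2, 6, 7, 8]], Q = [[1, 3, 4, 5], [2, 6, 7, 8]].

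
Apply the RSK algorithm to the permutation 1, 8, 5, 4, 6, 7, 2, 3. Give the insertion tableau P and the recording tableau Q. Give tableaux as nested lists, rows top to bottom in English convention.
P = [[1, 2, 3, 7], [4, 6], [5], [8]], Q = [[1, 2, 5, 6], [3, 8], [4], [7]]

Insert each entry of the permutation into P by Schensted row insertion, recording in Q the position of each new cell.

After inserting 1: P = [[1]].
After inserting 8: P = [[1, 8]].
After inserting 5: P = [[1, 5], [8]].
After inserting 4: P = [[1, 4], [5], [8]].
After inserting 6: P = [[1, 4, 6], [5], [8]].
After inserting 7: P = [[1, 4, 6, 7], [5], [8]].
After inserting 2: P = [[1, 2, 6, 7], [4], [5], [8]].
After inserting 3: P = [[1, 2, 3, 7], [4, 6], [5], [8]].

So P = [[1, 2, 3, 7], [4, 6], [5], [8]], Q = [[1, 2, 5, 6], [3, 8], [4], [7]].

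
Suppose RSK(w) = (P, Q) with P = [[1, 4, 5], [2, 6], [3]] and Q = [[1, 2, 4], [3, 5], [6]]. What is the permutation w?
Reverse the RSK construction: for i from n down to 1, find the cell of Q containing i, remove the entry at that cell from P, and reverse-bump it up through P; the value ejected from row 1 is w(i).

Step i=6: Q has 6 at row 3, column 1; remove 3 from row 3 of P and reverse-bump: 3 enters row 2 and ejects 2; 2 enters row 1 and ejects 1. So w(6) = 1. P is now [[2, 4, 5], [3, 6]].
Step i=5: Q has 5 at row 2, column 2; remove 6 from row 2 of P and reverse-bump: 6 enters row 1 and ejects 5. So w(5) = 5. P is now [[2, 4, 6], [3]].
Step i=4: Q has 4 at row 1, column 3; remove that cell from P, ejecting 6. So w(4) = 6. P is now [[2, 4], [3]].
Step i=3: Q has 3 at row 2, column 1; remove 3 from row 2 of P and reverse-bump: 3 enters row 1 and ejects 2. So w(3) = 2. P is now [[3, 4]].
Step i=2: Q has 2 at row 1, column 2; remove that cell from P, ejecting 4. So w(2) = 4. P is now [[3]].
Step i=1: Q has 1 at row 1, column 1; remove that cell from P, ejecting 3. So w(1) = 3. P is now [].

So w = 3 4 2 6 5 1.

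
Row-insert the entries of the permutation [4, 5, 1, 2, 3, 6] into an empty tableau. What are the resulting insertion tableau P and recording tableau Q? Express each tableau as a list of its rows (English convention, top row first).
Insert each entry of the permutation into P by Schensted row insertion, recording in Q the position of each new cell.

After inserting 4: P = [[4]].
After inserting 5: P = [[4, 5]].
After inserting 1: P = [[1, 5], [4]].
After inserting 2: P = [[1, 2], [4, 5]].
After inserting 3: P = [[1, 2, 3], [4, 5]].
After inserting 6: P = [[1, 2, 3, 6], [4, 5]].

So P = [[1, 2, 3, 6], [4, 5]], Q = [[1, 2, 5, 6], [3, 4]].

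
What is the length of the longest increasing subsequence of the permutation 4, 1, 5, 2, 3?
3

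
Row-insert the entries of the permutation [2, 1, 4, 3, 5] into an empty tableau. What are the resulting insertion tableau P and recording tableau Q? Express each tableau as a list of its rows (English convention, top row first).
Insert each entry of the permutation into P by Schensted row insertion, recording in Q the position of each new cell.

Insert 2: appended to row 1. P = [[2]].
Insert 1: 1 bumps 2 from row 1; 2 starts row 2. P = [[1], [2]].
Insert 4: appended to row 1. P = [[1, 4], [2]].
Insert 3: 3 bumps 4 from row 1; 4 appends to row 2. P = [[1, 3], [2, 4]].
Insert 5: appended to row 1. P = [[1, 3, 5], [2, 4]].

So P = [[1, 3, 5], [2, 4]], Q = [[1, 3, 5], [2, 4]].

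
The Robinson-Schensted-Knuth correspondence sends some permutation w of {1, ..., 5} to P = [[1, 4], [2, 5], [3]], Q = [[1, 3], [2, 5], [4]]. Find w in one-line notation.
3 2 5 1 4

Reverse the RSK construction: for i from n down to 1, find the cell of Q containing i, remove the entry at that cell from P, and reverse-bump it up through P; the value ejected from row 1 is w(i).

Step i=5: Q has 5 at row 2, column 2; remove 5 from row 2 of P and reverse-bump: 5 enters row 1 and ejects 4. So w(5) = 4. P is now [[1, 5], [2], [3]].
Step i=4: Q has 4 at row 3, column 1; remove 3 from row 3 of P and reverse-bump: 3 enters row 2 and ejects 2; 2 enters row 1 and ejects 1. So w(4) = 1. P is now [[2, 5], [3]].
Step i=3: Q has 3 at row 1, column 2; remove that cell from P, ejecting 5. So w(3) = 5. P is now [[2], [3]].
Step i=2: Q has 2 at row 2, column 1; remove 3 from row 2 of P and reverse-bump: 3 enters row 1 and ejects 2. So w(2) = 2. P is now [[3]].
Step i=1: Q has 1 at row 1, column 1; remove that cell from P, ejecting 3. So w(1) = 3. P is now [].

So w = 3 2 5 1 4.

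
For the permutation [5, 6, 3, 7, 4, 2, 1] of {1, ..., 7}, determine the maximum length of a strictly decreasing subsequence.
4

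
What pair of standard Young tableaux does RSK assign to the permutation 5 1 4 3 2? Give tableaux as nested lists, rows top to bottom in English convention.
P = [[1, 2], [3], [4], [5]], Q = [[1, 3], [2], [4], [5]]

Insert each entry of the permutation into P by Schensted row insertion, recording in Q the position of each new cell.

After inserting 5: P = [[5]].
After inserting 1: P = [[1], [5]].
After inserting 4: P = [[1, 4], [5]].
After inserting 3: P = [[1, 3], [4], [5]].
After inserting 2: P = [[1, 2], [3], [4], [5]].

So P = [[1, 2], [3], [4], [5]], Q = [[1, 3], [2], [4], [5]].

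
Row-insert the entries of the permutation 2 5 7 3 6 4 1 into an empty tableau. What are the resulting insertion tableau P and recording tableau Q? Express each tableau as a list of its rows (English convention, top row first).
Insert each entry of the permutation into P by Schensted row insertion, recording in Q the position of each new cell.

Insert 2: appended to row 1. P = [[2]].
Insert 5: appended to row 1. P = [[2, 5]].
Insert 7: appended to row 1. P = [[2, 5, 7]].
Insert 3: 3 bumps 5 from row 1; 5 starts row 2. P = [[2, 3, 7], [5]].
Insert 6: 6 bumps 7 from row 1; 7 appends to row 2. P = [[2, 3, 6], [5, 7]].
Insert 4: 4 bumps 6 from row 1; 6 bumps 7 from row 2; 7 starts row 3. P = [[2, 3, 4], [5, 6], [7]].
Insert 1: 1 bumps 2 from row 1; 2 bumps 5 from row 2; 5 bumps 7 from row 3; 7 starts row 4. P = [[1, 3, 4], [2, 6], [5], [7]].

So P = [[1, 3, 4], [2, 6], [5], [7]], Q = [[1, 2, 3], [4, 5], [6], [7]].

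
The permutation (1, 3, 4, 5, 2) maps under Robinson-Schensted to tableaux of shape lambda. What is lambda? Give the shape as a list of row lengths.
Row-insert each entry into an empty tableau.

After inserting 1: P = [[1]].
After inserting 3: P = [[1, 3]].
After inserting 4: P = [[1, 3, 4]].
After inserting 5: P = [[1, 3, 4, 5]].
After inserting 2: P = [[1, 2, 4, 5], [3]].

The final insertion tableau P = [[1, 2, 4, 5], [3]] has shape [4, 1].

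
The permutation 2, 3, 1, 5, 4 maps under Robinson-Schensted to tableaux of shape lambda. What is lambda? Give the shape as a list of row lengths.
[3, 2]

Row-insert each entry into an empty tableau.

After inserting 2: P = [[2]].
After inserting 3: P = [[2, 3]].
After inserting 1: P = [[1, 3], [2]].
After inserting 5: P = [[1, 3, 5], [2]].
After inserting 4: P = [[1, 3, 4], [2, 5]].

The final insertion tableau P = [[1, 3, 4], [2, 5]] has shape [3, 2].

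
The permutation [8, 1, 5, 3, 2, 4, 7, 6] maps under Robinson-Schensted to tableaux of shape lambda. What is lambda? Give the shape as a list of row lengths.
RSK row insertion gives P = [[1, 2, 4, 6], [3, 7], [5], [8]], which has shape [4, 2, 1, 1].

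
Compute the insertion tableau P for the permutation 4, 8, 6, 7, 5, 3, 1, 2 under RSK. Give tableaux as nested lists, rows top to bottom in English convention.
P = [[1, 2, 7], [3, 5], [4], [6], [8]]

After inserting 4: P = [[4]].
After inserting 8: P = [[4, 8]].
After inserting 6: P = [[4, 6], [8]].
After inserting 7: P = [[4, 6, 7], [8]].
After inserting 5: P = [[4, 5, 7], [6], [8]].
After inserting 3: P = [[3, 5, 7], [4], [6], [8]].
After inserting 1: P = [[1, 5, 7], [3], [4], [6], [8]].
After inserting 2: P = [[1, 2, 7], [3, 5], [4], [6], [8]].

So P = [[1, 2, 7], [3, 5], [4], [6], [8]].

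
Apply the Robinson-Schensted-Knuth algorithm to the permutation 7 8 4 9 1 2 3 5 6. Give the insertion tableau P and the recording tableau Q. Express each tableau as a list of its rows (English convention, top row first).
Insert each entry of the permutation into P by Schensted row insertion, recording in Q the position of each new cell.

Insert 7: appended to row 1. P = [[7]].
Insert 8: appended to row 1. P = [[7, 8]].
Insert 4: 4 bumps 7 from row 1; 7 starts row 2. P = [[4, 8], [7]].
Insert 9: appended to row 1. P = [[4, 8, 9], [7]].
Insert 1: 1 bumps 4 from row 1; 4 bumps 7 from row 2; 7 starts row 3. P = [[1, 8, 9], [4], [7]].
Insert 2: 2 bumps 8 from row 1; 8 appends to row 2. P = [[1, 2, 9], [4, 8], [7]].
Insert 3: 3 bumps 9 from row 1; 9 appends to row 2. P = [[1, 2, 3], [4, 8, 9], [7]].
Insert 5: appended to row 1. P = [[1, 2, 3, 5], [4, 8, 9], [7]].
Insert 6: appended to row 1. P = [[1, 2, 3, 5, 6], [4, 8, 9], [7]].

So P = [[1, 2, 3, 5, 6], [4, 8, 9], [7]], Q = [[1, 2, 4, 8, 9], [3, 6, 7], [5]].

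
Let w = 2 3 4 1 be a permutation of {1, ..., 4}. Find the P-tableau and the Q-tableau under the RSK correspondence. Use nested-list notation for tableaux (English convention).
Insert each entry of the permutation into P by Schensted row insertion, recording in Q the position of each new cell.

Insert 2: appended to row 1. P = [[2]].
Insert 3: appended to row 1. P = [[2, 3]].
Insert 4: appended to row 1. P = [[2, 3, 4]].
Insert 1: 1 bumps 2 from row 1; 2 starts row 2. P = [[1, 3, 4], [2]].

So P = [[1, 3, 4], [2]], Q = [[1, 2, 3], [4]].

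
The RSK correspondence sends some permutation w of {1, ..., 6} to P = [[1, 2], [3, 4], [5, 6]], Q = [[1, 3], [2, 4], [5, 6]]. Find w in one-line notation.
5 3 6 4 1 2

Reverse RSK: for i = n, n-1, ..., 1, locate i in Q, remove the corresponding corner cell from P, and reverse-bump its entry up through P; the value ejected from row 1 is w(i).

So w = 5 3 6 4 1 2.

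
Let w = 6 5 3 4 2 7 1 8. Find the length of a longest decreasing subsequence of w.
5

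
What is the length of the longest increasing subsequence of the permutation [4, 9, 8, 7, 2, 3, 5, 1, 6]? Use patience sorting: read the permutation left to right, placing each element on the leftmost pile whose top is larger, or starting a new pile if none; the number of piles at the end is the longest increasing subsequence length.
4: new pile. tops = [4]
9: new pile. tops = [4, 9]
8: onto pile 2 (replacing 9). tops = [4, 8]
7: onto pile 2 (replacing 8). tops = [4, 7]
2: onto pile 1 (replacing 4). tops = [2, 7]
3: onto pile 2 (replacing 7). tops = [2, 3]
5: new pile. tops = [2, 3, 5]
1: onto pile 1 (replacing 2). tops = [1, 3, 5]
6: new pile. tops = [1, 3, 5, 6]

4 piles, so the longest increasing subsequence has length 4.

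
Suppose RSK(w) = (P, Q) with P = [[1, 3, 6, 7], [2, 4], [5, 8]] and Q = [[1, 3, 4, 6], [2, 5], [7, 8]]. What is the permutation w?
5 2 4 8 6 7 1 3

Reverse the RSK construction: for i from n down to 1, find the cell of Q containing i, remove the entry at that cell from P, and reverse-bump it up through P; the value ejected from row 1 is w(i).

Step i=8: Q has 8 at row 3, column 2; remove 8 from row 3 of P and reverse-bump: 8 enters row 2 and ejects 4; 4 enters row 1 and ejects 3. So w(8) = 3. P is now [[1, 4, 6, 7], [2, 8], [5]].
Step i=7: Q has 7 at row 3, column 1; remove 5 from row 3 of P and reverse-bump: 5 enters row 2 and ejects 2; 2 enters row 1 and ejects 1. So w(7) = 1. P is now [[2, 4, 6, 7], [5, 8]].
Step i=6: Q has 6 at row 1, column 4; remove that cell from P, ejecting 7. So w(6) = 7. P is now [[2, 4, 6], [5, 8]].
Step i=5: Q has 5 at row 2, column 2; remove 8 from row 2 of P and reverse-bump: 8 enters row 1 and ejects 6. So w(5) = 6. P is now [[2, 4, 8], [5]].
Step i=4: Q has 4 at row 1, column 3; remove that cell from P, ejecting 8. So w(4) = 8. P is now [[2, 4], [5]].
Step i=3: Q has 3 at row 1, column 2; remove that cell from P, ejecting 4. So w(3) = 4. P is now [[2], [5]].
Step i=2: Q has 2 at row 2, column 1; remove 5 from row 2 of P and reverse-bump: 5 enters row 1 and ejects 2. So w(2) = 2. P is now [[5]].
Step i=1: Q has 1 at row 1, column 1; remove that cell from P, ejecting 5. So w(1) = 5. P is now [].

So w = 5 2 4 8 6 7 1 3.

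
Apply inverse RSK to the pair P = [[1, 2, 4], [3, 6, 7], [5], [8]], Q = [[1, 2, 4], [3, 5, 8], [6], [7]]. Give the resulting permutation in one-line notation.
5 6 1 8 7 3 2 4

Reverse RSK: for i = n, n-1, ..., 1, locate i in Q, remove the corresponding corner cell from P, and reverse-bump its entry up through P; the value ejected from row 1 is w(i).

So w = 5 6 1 8 7 3 2 4.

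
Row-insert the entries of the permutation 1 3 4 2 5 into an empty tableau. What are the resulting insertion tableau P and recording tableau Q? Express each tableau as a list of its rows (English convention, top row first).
P = [[1, 2, 4, 5], [3]], Q = [[1, 2, 3, 5], [4]]

Insert each entry of the permutation into P by Schensted row insertion, recording in Q the position of each new cell.

Insert 1: appended to row 1. P = [[1]].
Insert 3: appended to row 1. P = [[1, 3]].
Insert 4: appended to row 1. P = [[1, 3, 4]].
Insert 2: 2 bumps 3 from row 1; 3 starts row 2. P = [[1, 2, 4], [3]].
Insert 5: appended to row 1. P = [[1, 2, 4, 5], [3]].

So P = [[1, 2, 4, 5], [3]], Q = [[1, 2, 3, 5], [4]].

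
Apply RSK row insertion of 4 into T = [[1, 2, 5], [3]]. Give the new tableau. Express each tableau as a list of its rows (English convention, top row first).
[[1, 2, 4], [3, 5]]

In row 1, 4 replaces 5 (the leftmost entry greater than 4); 5 is bumped to row 2. 5 is appended to row 2. The new tableau is [[1, 2, 4], [3, 5]].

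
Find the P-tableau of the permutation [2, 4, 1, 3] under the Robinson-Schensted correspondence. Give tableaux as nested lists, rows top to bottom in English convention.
P = [[1, 3], [2, 4]]

Insert 2: appended to row 1. P = [[2]].
Insert 4: appended to row 1. P = [[2, 4]].
Insert 1: 1 bumps 2 from row 1; 2 starts row 2. P = [[1, 4], [2]].
Insert 3: 3 bumps 4 from row 1; 4 appends to row 2. P = [[1, 3], [2, 4]].

So P = [[1, 3], [2, 4]].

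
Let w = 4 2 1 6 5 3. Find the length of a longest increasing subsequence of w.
2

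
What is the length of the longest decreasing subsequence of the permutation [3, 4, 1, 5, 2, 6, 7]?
2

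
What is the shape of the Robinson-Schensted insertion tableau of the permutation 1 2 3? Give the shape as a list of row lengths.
Row-insert each entry into an empty tableau.

After inserting 1: P = [[1]].
After inserting 2: P = [[1, 2]].
After inserting 3: P = [[1, 2, 3]].

The final insertion tableau P = [[1, 2, 3]] has shape [3].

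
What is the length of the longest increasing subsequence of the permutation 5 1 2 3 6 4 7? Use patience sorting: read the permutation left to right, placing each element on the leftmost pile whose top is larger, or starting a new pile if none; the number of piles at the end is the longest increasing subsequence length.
5

5: new pile. tops = [5]
1: onto pile 1 (replacing 5). tops = [1]
2: new pile. tops = [1, 2]
3: new pile. tops = [1, 2, 3]
6: new pile. tops = [1, 2, 3, 6]
4: onto pile 4 (replacing 6). tops = [1, 2, 3, 4]
7: new pile. tops = [1, 2, 3, 4, 7]

5 piles, so the longest increasing subsequence has length 5.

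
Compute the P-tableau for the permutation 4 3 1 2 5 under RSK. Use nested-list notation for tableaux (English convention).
P = [[1, 2, 5], [3], [4]]

Insert 4: appended to row 1. P = [[4]].
Insert 3: 3 bumps 4 from row 1; 4 starts row 2. P = [[3], [4]].
Insert 1: 1 bumps 3 from row 1; 3 bumps 4 from row 2; 4 starts row 3. P = [[1], [3], [4]].
Insert 2: appended to row 1. P = [[1, 2], [3], [4]].
Insert 5: appended to row 1. P = [[1, 2, 5], [3], [4]].

So P = [[1, 2, 5], [3], [4]].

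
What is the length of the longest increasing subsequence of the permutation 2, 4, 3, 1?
2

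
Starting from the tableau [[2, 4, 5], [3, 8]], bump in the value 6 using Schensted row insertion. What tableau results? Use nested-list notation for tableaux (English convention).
6 is larger than every entry of row 1, so it is appended to row 1. The new tableau is [[2, 4, 5, 6], [3, 8]].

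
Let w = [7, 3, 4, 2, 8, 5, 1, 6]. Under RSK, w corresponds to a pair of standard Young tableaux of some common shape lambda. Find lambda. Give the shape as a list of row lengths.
[4, 2, 1, 1]

Row-insert each entry into an empty tableau.

After inserting 7: P = [[7]].
After inserting 3: P = [[3], [7]].
After inserting 4: P = [[3, 4], [7]].
After inserting 2: P = [[2, 4], [3], [7]].
After inserting 8: P = [[2, 4, 8], [3], [7]].
After inserting 5: P = [[2, 4, 5], [3, 8], [7]].
After inserting 1: P = [[1, 4, 5], [2, 8], [3], [7]].
After inserting 6: P = [[1, 4, 5, 6], [2, 8], [3], [7]].

The final insertion tableau P = [[1, 4, 5, 6], [2, 8], [3], [7]] has shape [4, 2, 1, 1].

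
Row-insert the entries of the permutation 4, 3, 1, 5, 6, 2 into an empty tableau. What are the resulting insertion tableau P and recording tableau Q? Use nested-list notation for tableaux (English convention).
Insert each entry of the permutation into P by Schensted row insertion, recording in Q the position of each new cell.

Insert 4: appended to row 1. P = [[4]].
Insert 3: 3 bumps 4 from row 1; 4 starts row 2. P = [[3], [4]].
Insert 1: 1 bumps 3 from row 1; 3 bumps 4 from row 2; 4 starts row 3. P = [[1], [3], [4]].
Insert 5: appended to row 1. P = [[1, 5], [3], [4]].
Insert 6: appended to row 1. P = [[1, 5, 6], [3], [4]].
Insert 2: 2 bumps 5 from row 1; 5 appends to row 2. P = [[1, 2, 6], [3, 5], [4]].

So P = [[1, 2, 6], [3, 5], [4]], Q = [[1, 4, 5], [2, 6], [3]].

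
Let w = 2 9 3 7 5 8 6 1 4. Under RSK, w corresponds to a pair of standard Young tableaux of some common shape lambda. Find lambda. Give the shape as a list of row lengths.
[4, 2, 2, 1]

Row-insert each entry into an empty tableau.

After inserting 2: P = [[2]].
After inserting 9: P = [[2, 9]].
After inserting 3: P = [[2, 3], [9]].
After inserting 7: P = [[2, 3, 7], [9]].
After inserting 5: P = [[2, 3, 5], [7], [9]].
After inserting 8: P = [[2, 3, 5, 8], [7], [9]].
After inserting 6: P = [[2, 3, 5, 6], [7, 8], [9]].
After inserting 1: P = [[1, 3, 5, 6], [2, 8], [7], [9]].
After inserting 4: P = [[1, 3, 4, 6], [2, 5], [7, 8], [9]].

The final insertion tableau P = [[1, 3, 4, 6], [2, 5], [7, 8], [9]] has shape [4, 2, 2, 1].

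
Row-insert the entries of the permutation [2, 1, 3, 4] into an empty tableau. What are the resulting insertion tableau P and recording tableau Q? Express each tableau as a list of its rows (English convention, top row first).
P = [[1, 3, 4], [2]], Q = [[1, 3, 4], [2]]

Insert each entry of the permutation into P by Schensted row insertion, recording in Q the position of each new cell.

Insert 2: appended to row 1. P = [[2]].
Insert 1: 1 bumps 2 from row 1; 2 starts row 2. P = [[1], [2]].
Insert 3: appended to row 1. P = [[1, 3], [2]].
Insert 4: appended to row 1. P = [[1, 3, 4], [2]].

So P = [[1, 3, 4], [2]], Q = [[1, 3, 4], [2]].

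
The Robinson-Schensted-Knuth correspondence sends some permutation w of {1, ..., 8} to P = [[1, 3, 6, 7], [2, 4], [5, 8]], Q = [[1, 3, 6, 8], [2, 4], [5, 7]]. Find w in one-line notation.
Reverse the RSK construction: for i from n down to 1, find the cell of Q containing i, remove the entry at that cell from P, and reverse-bump it up through P; the value ejected from row 1 is w(i).

Step i=8: Q has 8 at row 1, column 4; remove that cell from P, ejecting 7. So w(8) = 7. P is now [[1, 3, 6], [2, 4], [5, 8]].
Step i=7: Q has 7 at row 3, column 2; remove 8 from row 3 of P and reverse-bump: 8 enters row 2 and ejects 4; 4 enters row 1 and ejects 3. So w(7) = 3. P is now [[1, 4, 6], [2, 8], [5]].
Step i=6: Q has 6 at row 1, column 3; remove that cell from P, ejecting 6. So w(6) = 6. P is now [[1, 4], [2, 8], [5]].
Step i=5: Q has 5 at row 3, column 1; remove 5 from row 3 of P and reverse-bump: 5 enters row 2 and ejects 2; 2 enters row 1 and ejects 1. So w(5) = 1. P is now [[2, 4], [5, 8]].
Step i=4: Q has 4 at row 2, column 2; remove 8 from row 2 of P and reverse-bump: 8 enters row 1 and ejects 4. So w(4) = 4. P is now [[2, 8], [5]].
Step i=3: Q has 3 at row 1, column 2; remove that cell from P, ejecting 8. So w(3) = 8. P is now [[2], [5]].
Step i=2: Q has 2 at row 2, column 1; remove 5 from row 2 of P and reverse-bump: 5 enters row 1 and ejects 2. So w(2) = 2. P is now [[5]].
Step i=1: Q has 1 at row 1, column 1; remove that cell from P, ejecting 5. So w(1) = 5. P is now [].

So w = 5 2 8 4 1 6 3 7.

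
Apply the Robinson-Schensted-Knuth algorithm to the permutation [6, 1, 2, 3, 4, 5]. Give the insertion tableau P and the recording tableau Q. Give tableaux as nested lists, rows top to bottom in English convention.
P = [[1, 2, 3, 4, 5], [6]], Q = [[1, 3, 4, 5, 6], [2]]

Insert each entry of the permutation into P by Schensted row insertion, recording in Q the position of each new cell.

Insert 6: appended to row 1. P = [[6]].
Insert 1: 1 bumps 6 from row 1; 6 starts row 2. P = [[1], [6]].
Insert 2: appended to row 1. P = [[1, 2], [6]].
Insert 3: appended to row 1. P = [[1, 2, 3], [6]].
Insert 4: appended to row 1. P = [[1, 2, 3, 4], [6]].
Insert 5: appended to row 1. P = [[1, 2, 3, 4, 5], [6]].

So P = [[1, 2, 3, 4, 5], [6]], Q = [[1, 3, 4, 5, 6], [2]].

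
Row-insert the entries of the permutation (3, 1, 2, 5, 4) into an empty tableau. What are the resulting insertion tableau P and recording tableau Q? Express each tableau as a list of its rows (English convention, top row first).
Insert each entry of the permutation into P by Schensted row insertion, recording in Q the position of each new cell.

Insert 3: appended to row 1. P = [[3]], Q = [[1]].
Insert 1: 1 bumps 3 from row 1; 3 starts row 2. P = [[1], [3]], Q = [[1], [2]].
Insert 2: appended to row 1. P = [[1, 2], [3]], Q = [[1, 3], [2]].
Insert 5: appended to row 1. P = [[1, 2, 5], [3]], Q = [[1, 3, 4], [2]].
Insert 4: 4 bumps 5 from row 1; 5 appends to row 2. P = [[1, 2, 4], [3, 5]], Q = [[1, 3, 4], [2, 5]].

So P = [[1, 2, 4], [3, 5]], Q = [[1, 3, 4], [2, 5]].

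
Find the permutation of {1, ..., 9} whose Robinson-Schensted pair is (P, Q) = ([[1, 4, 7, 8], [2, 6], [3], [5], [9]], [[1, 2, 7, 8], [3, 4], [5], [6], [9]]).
5 9 3 6 4 2 7 8 1

Reverse the RSK construction: for i from n down to 1, find the cell of Q containing i, remove the entry at that cell from P, and reverse-bump it up through P; the value ejected from row 1 is w(i).

Step i=9: Q has 9 at row 5, column 1; remove 9 from row 5 of P and reverse-bump: 9 enters row 4 and ejects 5; 5 enters row 3 and ejects 3; 3 enters row 2 and ejects 2; 2 enters row 1 and ejects 1. So w(9) = 1. P is now [[2, 4, 7, 8], [3, 6], [5], [9]].
Step i=8: Q has 8 at row 1, column 4; remove that cell from P, ejecting 8. So w(8) = 8. P is now [[2, 4, 7], [3, 6], [5], [9]].
Step i=7: Q has 7 at row 1, column 3; remove that cell from P, ejecting 7. So w(7) = 7. P is now [[2, 4], [3, 6], [5], [9]].
Step i=6: Q has 6 at row 4, column 1; remove 9 from row 4 of P and reverse-bump: 9 enters row 3 and ejects 5; 5 enters row 2 and ejects 3; 3 enters row 1 and ejects 2. So w(6) = 2. P is now [[3, 4], [5, 6], [9]].
Step i=5: Q has 5 at row 3, column 1; remove 9 from row 3 of P and reverse-bump: 9 enters row 2 and ejects 6; 6 enters row 1 and ejects 4. So w(5) = 4. P is now [[3, 6], [5, 9]].
Step i=4: Q has 4 at row 2, column 2; remove 9 from row 2 of P and reverse-bump: 9 enters row 1 and ejects 6. So w(4) = 6. P is now [[3, 9], [5]].
Step i=3: Q has 3 at row 2, column 1; remove 5 from row 2 of P and reverse-bump: 5 enters row 1 and ejects 3. So w(3) = 3. P is now [[5, 9]].
Step i=2: Q has 2 at row 1, column 2; remove that cell from P, ejecting 9. So w(2) = 9. P is now [[5]].
Step i=1: Q has 1 at row 1, column 1; remove that cell from P, ejecting 5. So w(1) = 5. P is now [].

So w = 5 9 3 6 4 2 7 8 1.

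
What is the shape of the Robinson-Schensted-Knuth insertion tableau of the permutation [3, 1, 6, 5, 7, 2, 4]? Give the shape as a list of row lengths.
[3, 3, 1]

RSK row insertion gives P = [[1, 2, 4], [3, 5, 7], [6]], which has shape [3, 3, 1].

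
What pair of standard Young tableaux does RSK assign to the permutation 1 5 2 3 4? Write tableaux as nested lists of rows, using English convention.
Insert each entry of the permutation into P by Schensted row insertion, recording in Q the position of each new cell.

Insert 1: appended to row 1. P = [[1]], Q = [[1]].
Insert 5: appended to row 1. P = [[1, 5]], Q = [[1, 2]].
Insert 2: 2 bumps 5 from row 1; 5 starts row 2. P = [[1, 2], [5]], Q = [[1, 2], [3]].
Insert 3: appended to row 1. P = [[1, 2, 3], [5]], Q = [[1, 2, 4], [3]].
Insert 4: appended to row 1. P = [[1, 2, 3, 4], [5]], Q = [[1, 2, 4, 5], [3]].

So P = [[1, 2, 3, 4], [5]], Q = [[1, 2, 4, 5], [3]].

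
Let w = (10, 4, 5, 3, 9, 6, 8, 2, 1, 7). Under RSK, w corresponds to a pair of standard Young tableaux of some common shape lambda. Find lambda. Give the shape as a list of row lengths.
Row-insert each entry into an empty tableau.

After inserting 10: P = [[10]].
After inserting 4: P = [[4], [10]].
After inserting 5: P = [[4, 5], [10]].
After inserting 3: P = [[3, 5], [4], [10]].
After inserting 9: P = [[3, 5, 9], [4], [10]].
After inserting 6: P = [[3, 5, 6], [4, 9], [10]].
After inserting 8: P = [[3, 5, 6, 8], [4, 9], [10]].
After inserting 2: P = [[2, 5, 6, 8], [3, 9], [4], [10]].
After inserting 1: P = [[1, 5, 6, 8], [2, 9], [3], [4], [10]].
After inserting 7: P = [[1, 5, 6, 7], [2, 8], [3, 9], [4], [10]].

The final insertion tableau P = [[1, 5, 6, 7], [2, 8], [3, 9], [4], [10]] has shape [4, 2, 2, 1, 1].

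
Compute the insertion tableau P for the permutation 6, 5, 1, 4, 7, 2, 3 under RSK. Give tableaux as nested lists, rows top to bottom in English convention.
After inserting 6: P = [[6]].
After inserting 5: P = [[5], [6]].
After inserting 1: P = [[1], [5], [6]].
After inserting 4: P = [[1, 4], [5], [6]].
After inserting 7: P = [[1, 4, 7], [5], [6]].
After inserting 2: P = [[1, 2, 7], [4], [5], [6]].
After inserting 3: P = [[1, 2, 3], [4, 7], [5], [6]].

So P = [[1, 2, 3], [4, 7], [5], [6]].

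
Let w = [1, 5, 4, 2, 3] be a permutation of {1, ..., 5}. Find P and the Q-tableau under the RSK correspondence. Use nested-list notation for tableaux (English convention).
Insert each entry of the permutation into P by Schensted row insertion, recording in Q the position of each new cell.

Insert 1: appended to row 1. P = [[1]].
Insert 5: appended to row 1. P = [[1, 5]].
Insert 4: 4 bumps 5 from row 1; 5 starts row 2. P = [[1, 4], [5]].
Insert 2: 2 bumps 4 from row 1; 4 bumps 5 from row 2; 5 starts row 3. P = [[1, 2], [4], [5]].
Insert 3: appended to row 1. P = [[1, 2, 3], [4], [5]].

So P = [[1, 2, 3], [4], [5]], Q = [[1, 2, 5], [3], [4]].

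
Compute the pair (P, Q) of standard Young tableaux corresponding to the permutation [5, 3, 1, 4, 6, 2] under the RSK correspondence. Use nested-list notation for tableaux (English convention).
P = [[1, 2, 6], [3, 4], [5]], Q = [[1, 4, 5], [2, 6], [3]]

Insert each entry of the permutation into P by Schensted row insertion, recording in Q the position of each new cell.

Insert 5: appended to row 1. P = [[5]].
Insert 3: 3 bumps 5 from row 1; 5 starts row 2. P = [[3], [5]].
Insert 1: 1 bumps 3 from row 1; 3 bumps 5 from row 2; 5 starts row 3. P = [[1], [3], [5]].
Insert 4: appended to row 1. P = [[1, 4], [3], [5]].
Insert 6: appended to row 1. P = [[1, 4, 6], [3], [5]].
Insert 2: 2 bumps 4 from row 1; 4 appends to row 2. P = [[1, 2, 6], [3, 4], [5]].

So P = [[1, 2, 6], [3, 4], [5]], Q = [[1, 4, 5], [2, 6], [3]].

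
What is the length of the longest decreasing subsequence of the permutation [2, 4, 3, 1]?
3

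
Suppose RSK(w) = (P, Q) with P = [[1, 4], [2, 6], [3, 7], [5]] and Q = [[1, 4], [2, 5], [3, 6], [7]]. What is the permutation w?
5 3 2 7 6 4 1

Reverse RSK: for i = n, n-1, ..., 1, locate i in Q, remove the corresponding corner cell from P, and reverse-bump its entry up through P; the value ejected from row 1 is w(i).

So w = 5 3 2 7 6 4 1.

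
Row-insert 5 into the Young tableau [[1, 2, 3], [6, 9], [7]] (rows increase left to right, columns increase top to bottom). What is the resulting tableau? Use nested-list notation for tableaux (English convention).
[[1, 2, 3, 5], [6, 9], [7]]

5 is larger than every entry of row 1, so it is appended to row 1. The new tableau is [[1, 2, 3, 5], [6, 9], [7]].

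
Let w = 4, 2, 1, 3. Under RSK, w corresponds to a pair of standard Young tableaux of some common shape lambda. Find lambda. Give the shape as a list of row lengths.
[2, 1, 1]

Row-insert each entry into an empty tableau.

After inserting 4: P = [[4]].
After inserting 2: P = [[2], [4]].
After inserting 1: P = [[1], [2], [4]].
After inserting 3: P = [[1, 3], [2], [4]].

The final insertion tableau P = [[1, 3], [2], [4]] has shape [2, 1, 1].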